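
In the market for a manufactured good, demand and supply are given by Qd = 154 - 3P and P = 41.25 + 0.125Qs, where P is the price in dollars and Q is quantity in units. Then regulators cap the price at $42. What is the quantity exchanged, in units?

6

Rearranging supply gives Qs = 8P - 330. Equilibrium: 154 - 3P = 8P - 330, so 484 = 11P and P* = 44, Q* = 22.
The ceiling of 42 is below the equilibrium price 44, so it binds.
At P = 42: Qd = 154 - 3·42 = 28 and Qs = 8·42 - 330 = 6.
The quantity actually transacted is the short side, supply: 6.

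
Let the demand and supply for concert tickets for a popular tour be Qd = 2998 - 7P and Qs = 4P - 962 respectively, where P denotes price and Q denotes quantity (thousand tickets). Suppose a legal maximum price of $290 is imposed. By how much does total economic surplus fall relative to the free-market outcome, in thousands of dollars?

15400

In a free market, 2998 - 7P = 4P - 962 gives the equilibrium P* = 360, Q* = 478.
Since 290 < 360, the ceiling is binding.
At P = 290: Qd = 2998 - 7·290 = 968 and Qs = 4·290 - 962 = 198.
Quantity traded falls to 198. At Q = 198 the demand price is (2998 - 198)/7 = 400 and the supply price is (962 + 198)/4 = 290.
Deadweight loss = ½ · (400 - 290) · (478 - 198) = ½ · 110 · 280 = 15400.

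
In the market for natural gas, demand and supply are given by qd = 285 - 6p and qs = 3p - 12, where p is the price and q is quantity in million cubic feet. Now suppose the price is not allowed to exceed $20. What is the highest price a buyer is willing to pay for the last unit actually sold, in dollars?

39.5

In a free market, 285 - 6p = 3p - 12 gives the equilibrium p* = 33, q* = 87.
Because the ceiling (20) lies below the market-clearing price, it is binding.
At p = 20: qd = 285 - 6·20 = 165 and qs = 3·20 - 12 = 48.
Only 48 units reach the market. On the demand curve, the marginal buyer's willingness to pay at q = 48 is (285 - 48)/6 = 39.5.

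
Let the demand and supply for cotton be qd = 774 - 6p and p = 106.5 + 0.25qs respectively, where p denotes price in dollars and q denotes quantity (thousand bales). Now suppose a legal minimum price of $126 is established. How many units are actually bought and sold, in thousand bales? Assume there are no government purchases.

Rearranging supply gives qs = 4p - 426. In a free market, 774 - 6p = 4p - 426 gives the equilibrium p* = 120, q* = 54.
The floor of 126 is above the equilibrium price 120, so it binds.
At p = 126: qd = 774 - 6·126 = 18 and qs = 4·126 - 426 = 78.
The quantity actually transacted is the short side, demand: 18.

18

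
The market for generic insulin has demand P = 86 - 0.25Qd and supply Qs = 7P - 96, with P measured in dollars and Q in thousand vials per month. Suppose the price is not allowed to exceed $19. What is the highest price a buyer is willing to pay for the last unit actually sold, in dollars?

Rearranging demand gives Qd = 344 - 4P. Equilibrium: 344 - 4P = 7P - 96, so 440 = 11P and P* = 40, Q* = 184.
The ceiling of 19 is below the equilibrium price 40, so it binds.
At P = 19: Qd = 344 - 4·19 = 268 and Qs = 7·19 - 96 = 37.
Only 37 units reach the market. On the demand curve, the marginal buyer's willingness to pay at Q = 37 is (344 - 37)/4 = 76.75.

76.75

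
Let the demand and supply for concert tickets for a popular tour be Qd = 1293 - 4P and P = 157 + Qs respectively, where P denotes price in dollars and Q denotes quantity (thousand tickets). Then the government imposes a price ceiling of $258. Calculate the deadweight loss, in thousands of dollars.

Rearranging supply gives Qs = P - 157. Equilibrium: 1293 - 4P = P - 157, so 1450 = 5P and P* = 290, Q* = 133.
Because the ceiling (258) lies below the market-clearing price, it is binding.
At P = 258: Qd = 1293 - 4·258 = 261 and Qs = 258 - 157 = 101.
Quantity traded falls to 101. At Q = 101 the demand price is (1293 - 101)/4 = 298 and the supply price is 157 + 101 = 258.
Deadweight loss = ½ · (298 - 258) · (133 - 101) = ½ · 40 · 32 = 640.

640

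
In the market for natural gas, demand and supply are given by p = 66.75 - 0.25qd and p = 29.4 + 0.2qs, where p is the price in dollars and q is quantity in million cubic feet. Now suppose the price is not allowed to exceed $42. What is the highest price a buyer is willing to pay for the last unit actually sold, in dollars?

Rearranging demand gives qd = 267 - 4p; rearranging supply gives qs = 5p - 147. Equilibrium: 267 - 4p = 5p - 147, so 414 = 9p and p* = 46, q* = 83.
Because the ceiling (42) lies below the market-clearing price, it is binding.
At p = 42: qd = 267 - 4·42 = 99 and qs = 5·42 - 147 = 63.
Only 63 units reach the market. On the demand curve, the marginal buyer's willingness to pay at q = 63 is (267 - 63)/4 = 51.

51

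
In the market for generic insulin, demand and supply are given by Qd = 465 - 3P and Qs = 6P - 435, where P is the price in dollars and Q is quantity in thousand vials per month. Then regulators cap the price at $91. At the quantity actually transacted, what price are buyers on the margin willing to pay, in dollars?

Setting quantity demanded equal to quantity supplied, 465 - 3P = 6P - 435, gives P* = 100 and Q* = 165.
Since 91 < 100, the ceiling is binding.
At P = 91: Qd = 465 - 3·91 = 192 and Qs = 6·91 - 435 = 111.
Only 111 units reach the market. On the demand curve, the marginal buyer's willingness to pay at Q = 111 is (465 - 111)/3 = 118.

118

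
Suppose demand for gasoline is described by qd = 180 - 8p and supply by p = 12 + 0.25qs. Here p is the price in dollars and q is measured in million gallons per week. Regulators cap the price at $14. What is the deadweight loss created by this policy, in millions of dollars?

75

Rearranging supply gives qs = 4p - 48. Without the control the market clears where 180 - 8p = 4p - 48, i.e. p* = 19 and q* = 28.
Since 14 < 19, the ceiling is binding.
At p = 14: qd = 180 - 8·14 = 68 and qs = 4·14 - 48 = 8.
Quantity traded falls to 8. At q = 8 the demand price is (180 - 8)/8 = 21.5 and the supply price is (48 + 8)/4 = 14.
Deadweight loss = ½ · (21.5 - 14) · (28 - 8) = ½ · 7.5 · 20 = 75.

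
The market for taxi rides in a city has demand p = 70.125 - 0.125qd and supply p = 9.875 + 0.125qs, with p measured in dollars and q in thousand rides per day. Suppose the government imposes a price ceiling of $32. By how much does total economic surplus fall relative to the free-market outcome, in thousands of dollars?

Rearranging demand gives qd = 561 - 8p; rearranging supply gives qs = 8p - 79. Equilibrium: 561 - 8p = 8p - 79, so 640 = 16p and p* = 40, q* = 241.
Because the ceiling (32) lies below the market-clearing price, it is binding.
At p = 32: qd = 561 - 8·32 = 305 and qs = 8·32 - 79 = 177.
Quantity traded falls to 177. At q = 177 the demand price is (561 - 177)/8 = 48 and the supply price is (79 + 177)/8 = 32.
Deadweight loss = ½ · (48 - 32) · (241 - 177) = ½ · 16 · 64 = 512.

512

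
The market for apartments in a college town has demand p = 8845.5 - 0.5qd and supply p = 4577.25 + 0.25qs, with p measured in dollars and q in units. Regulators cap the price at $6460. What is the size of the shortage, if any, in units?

0

Rearranging demand gives qd = 17691 - 2p; rearranging supply gives qs = 4p - 18309. In a free market, 17691 - 2p = 4p - 18309 gives the equilibrium p* = 6000, q* = 5691.
The ceiling of 6460 is above the equilibrium price 6000, so it is not binding; the market clears at p* = 6000, q* = 5691.
Since the control does not bind, there is no shortage.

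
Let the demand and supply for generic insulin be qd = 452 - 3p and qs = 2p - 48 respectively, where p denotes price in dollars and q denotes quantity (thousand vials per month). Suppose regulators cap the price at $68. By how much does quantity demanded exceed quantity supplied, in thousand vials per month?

Equilibrium: 452 - 3p = 2p - 48, so 500 = 5p and p* = 100, q* = 152.
The ceiling of 68 is below the equilibrium price 100, so it binds.
At p = 68: qd = 452 - 3·68 = 248 and qs = 2·68 - 48 = 88.
Shortage = qd - qs = 248 - 88 = 160.

160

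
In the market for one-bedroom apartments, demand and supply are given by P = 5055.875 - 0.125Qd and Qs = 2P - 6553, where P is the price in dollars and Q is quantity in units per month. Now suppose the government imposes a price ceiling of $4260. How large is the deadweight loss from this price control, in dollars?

Rearranging demand gives Qd = 40447 - 8P. Setting quantity demanded equal to quantity supplied, 40447 - 8P = 2P - 6553, gives P* = 4700 and Q* = 2847.
The ceiling of 4260 is below the equilibrium price 4700, so it binds.
At P = 4260: Qd = 40447 - 8·4260 = 6367 and Qs = 2·4260 - 6553 = 1967.
Quantity traded falls to 1967. At Q = 1967 the demand price is (40447 - 1967)/8 = 4810 and the supply price is (6553 + 1967)/2 = 4260.
Deadweight loss = ½ · (4810 - 4260) · (2847 - 1967) = ½ · 550 · 880 = 242000.

242000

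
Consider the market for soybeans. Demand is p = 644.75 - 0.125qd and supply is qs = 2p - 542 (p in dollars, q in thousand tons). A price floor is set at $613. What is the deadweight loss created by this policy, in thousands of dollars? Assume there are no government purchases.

36980

Rearranging demand gives qd = 5158 - 8p. In a free market, 5158 - 8p = 2p - 542 gives the equilibrium p* = 570, q* = 598.
Since 613 > 570, the floor is binding.
At p = 613: qd = 5158 - 8·613 = 254 and qs = 2·613 - 542 = 684.
Quantity traded falls to 254. At q = 254 the demand price is (5158 - 254)/8 = 613 and the supply price is (542 + 254)/2 = 398.
Deadweight loss = ½ · (613 - 398) · (598 - 254) = ½ · 215 · 344 = 36980.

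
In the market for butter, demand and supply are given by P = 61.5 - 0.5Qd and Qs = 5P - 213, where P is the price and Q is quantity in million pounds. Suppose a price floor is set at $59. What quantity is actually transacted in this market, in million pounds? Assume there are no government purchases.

Rearranging demand gives Qd = 123 - 2P. Without the control the market clears where 123 - 2P = 5P - 213, i.e. P* = 48 and Q* = 27.
The floor of 59 is above the equilibrium price 48, so it binds.
At P = 59: Qd = 123 - 2·59 = 5 and Qs = 5·59 - 213 = 82.
The quantity actually transacted is the short side, demand: 5.

5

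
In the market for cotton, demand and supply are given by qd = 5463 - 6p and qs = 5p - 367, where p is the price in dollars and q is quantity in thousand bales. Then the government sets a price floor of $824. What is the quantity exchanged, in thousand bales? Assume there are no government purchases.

Equilibrium: 5463 - 6p = 5p - 367, so 5830 = 11p and p* = 530, q* = 2283.
Since 824 > 530, the floor is binding.
At p = 824: qd = 5463 - 6·824 = 519 and qs = 5·824 - 367 = 3753.
The quantity actually transacted is the short side, demand: 519.

519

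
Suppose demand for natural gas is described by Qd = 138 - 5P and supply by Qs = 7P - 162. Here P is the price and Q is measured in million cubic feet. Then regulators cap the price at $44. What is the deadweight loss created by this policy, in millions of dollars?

0

Equilibrium: 138 - 5P = 7P - 162, so 300 = 12P and P* = 25, Q* = 13.
The ceiling of 44 is above the equilibrium price 25, so it is not binding; the market clears at P* = 25, Q* = 13.
Since the control does not bind, no trades are prevented and deadweight loss is zero.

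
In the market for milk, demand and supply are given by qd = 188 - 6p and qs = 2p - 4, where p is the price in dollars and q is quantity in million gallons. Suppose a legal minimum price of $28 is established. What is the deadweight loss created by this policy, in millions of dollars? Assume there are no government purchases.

192

In a free market, 188 - 6p = 2p - 4 gives the equilibrium p* = 24, q* = 44.
Because the floor (28) lies above the market-clearing price, it is binding.
At p = 28: qd = 188 - 6·28 = 20 and qs = 2·28 - 4 = 52.
Quantity traded falls to 20. At q = 20 the demand price is (188 - 20)/6 = 28 and the supply price is (4 + 20)/2 = 12.
Deadweight loss = ½ · (28 - 12) · (44 - 20) = ½ · 16 · 24 = 192.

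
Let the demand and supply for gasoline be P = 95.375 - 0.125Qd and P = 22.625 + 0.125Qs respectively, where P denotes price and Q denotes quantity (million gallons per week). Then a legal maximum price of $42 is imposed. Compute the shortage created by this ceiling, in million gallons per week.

272

Rearranging demand gives Qd = 763 - 8P; rearranging supply gives Qs = 8P - 181. In a free market, 763 - 8P = 8P - 181 gives the equilibrium P* = 59, Q* = 291.
Because the ceiling (42) lies below the market-clearing price, it is binding.
At P = 42: Qd = 763 - 8·42 = 427 and Qs = 8·42 - 181 = 155.
Shortage = Qd - Qs = 427 - 155 = 272.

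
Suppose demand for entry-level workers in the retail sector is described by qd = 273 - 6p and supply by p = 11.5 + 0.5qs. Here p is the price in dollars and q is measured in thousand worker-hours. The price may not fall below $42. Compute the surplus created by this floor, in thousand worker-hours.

Rearranging supply gives qs = 2p - 23. In a free market, 273 - 6p = 2p - 23 gives the equilibrium p* = 37, q* = 51.
The floor of 42 is above the equilibrium price 37, so it binds.
At p = 42: qd = 273 - 6·42 = 21 and qs = 2·42 - 23 = 61.
Surplus = qs - qd = 61 - 21 = 40.

40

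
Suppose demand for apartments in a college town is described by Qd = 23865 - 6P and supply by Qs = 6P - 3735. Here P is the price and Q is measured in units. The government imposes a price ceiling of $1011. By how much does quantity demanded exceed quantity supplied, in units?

In a free market, 23865 - 6P = 6P - 3735 gives the equilibrium P* = 2300, Q* = 10065.
The ceiling of 1011 is below the equilibrium price 2300, so it binds.
At P = 1011: Qd = 23865 - 6·1011 = 17799 and Qs = 6·1011 - 3735 = 2331.
Shortage = Qd - Qs = 17799 - 2331 = 15468.

15468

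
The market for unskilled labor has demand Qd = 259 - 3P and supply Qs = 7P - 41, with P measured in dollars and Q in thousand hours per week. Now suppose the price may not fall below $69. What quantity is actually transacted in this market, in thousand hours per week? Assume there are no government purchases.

Equilibrium: 259 - 3P = 7P - 41, so 300 = 10P and P* = 30, Q* = 169.
The floor of 69 is above the equilibrium price 30, so it binds.
At P = 69: Qd = 259 - 3·69 = 52 and Qs = 7·69 - 41 = 442.
The quantity actually transacted is the short side, demand: 52.

52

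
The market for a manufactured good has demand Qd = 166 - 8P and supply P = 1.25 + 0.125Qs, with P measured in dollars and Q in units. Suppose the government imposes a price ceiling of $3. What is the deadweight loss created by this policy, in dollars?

Rearranging supply gives Qs = 8P - 10. Without the control the market clears where 166 - 8P = 8P - 10, i.e. P* = 11 and Q* = 78.
Because the ceiling (3) lies below the market-clearing price, it is binding.
At P = 3: Qd = 166 - 8·3 = 142 and Qs = 8·3 - 10 = 14.
Quantity traded falls to 14. At Q = 14 the demand price is (166 - 14)/8 = 19 and the supply price is (10 + 14)/8 = 3.
Deadweight loss = ½ · (19 - 3) · (78 - 14) = ½ · 16 · 64 = 512.

512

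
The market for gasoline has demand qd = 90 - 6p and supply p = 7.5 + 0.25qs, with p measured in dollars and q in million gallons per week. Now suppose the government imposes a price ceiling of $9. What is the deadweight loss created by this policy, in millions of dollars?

Rearranging supply gives qs = 4p - 30. In a free market, 90 - 6p = 4p - 30 gives the equilibrium p* = 12, q* = 18.
Because the ceiling (9) lies below the market-clearing price, it is binding.
At p = 9: qd = 90 - 6·9 = 36 and qs = 4·9 - 30 = 6.
Quantity traded falls to 6. At q = 6 the demand price is (90 - 6)/6 = 14 and the supply price is (30 + 6)/4 = 9.
Deadweight loss = ½ · (14 - 9) · (18 - 6) = ½ · 5 · 12 = 30.

30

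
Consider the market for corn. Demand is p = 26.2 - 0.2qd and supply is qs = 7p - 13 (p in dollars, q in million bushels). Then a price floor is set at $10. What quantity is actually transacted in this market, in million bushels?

Rearranging demand gives qd = 131 - 5p. Setting quantity demanded equal to quantity supplied, 131 - 5p = 7p - 13, gives p* = 12 and q* = 71.
The floor of 10 is below the equilibrium price 12, so it is not binding; the market clears at p* = 12, q* = 71.

71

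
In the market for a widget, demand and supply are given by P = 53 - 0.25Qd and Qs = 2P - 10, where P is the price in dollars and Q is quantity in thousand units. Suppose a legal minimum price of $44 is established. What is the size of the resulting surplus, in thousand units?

Rearranging demand gives Qd = 212 - 4P. Setting quantity demanded equal to quantity supplied, 212 - 4P = 2P - 10, gives P* = 37 and Q* = 64.
Because the floor (44) lies above the market-clearing price, it is binding.
At P = 44: Qd = 212 - 4·44 = 36 and Qs = 2·44 - 10 = 78.
Surplus = Qs - Qd = 78 - 36 = 42.

42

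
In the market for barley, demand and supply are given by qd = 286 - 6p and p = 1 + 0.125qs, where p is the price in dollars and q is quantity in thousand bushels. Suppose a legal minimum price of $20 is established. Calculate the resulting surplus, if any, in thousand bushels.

0

Rearranging supply gives qs = 8p - 8. Without the control the market clears where 286 - 6p = 8p - 8, i.e. p* = 21 and q* = 160.
The floor of 20 is below the equilibrium price 21, so it is not binding; the market clears at p* = 21, q* = 160.
Since the control does not bind, there is no surplus.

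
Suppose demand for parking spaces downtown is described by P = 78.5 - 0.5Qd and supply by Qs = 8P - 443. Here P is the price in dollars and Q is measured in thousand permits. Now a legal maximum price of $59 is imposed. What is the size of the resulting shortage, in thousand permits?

10

Rearranging demand gives Qd = 157 - 2P. In a free market, 157 - 2P = 8P - 443 gives the equilibrium P* = 60, Q* = 37.
The ceiling of 59 is below the equilibrium price 60, so it binds.
At P = 59: Qd = 157 - 2·59 = 39 and Qs = 8·59 - 443 = 29.
Shortage = Qd - Qs = 39 - 29 = 10.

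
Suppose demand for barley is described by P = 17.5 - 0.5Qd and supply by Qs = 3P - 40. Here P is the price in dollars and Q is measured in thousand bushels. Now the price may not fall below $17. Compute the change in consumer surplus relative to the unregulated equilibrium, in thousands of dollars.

-6

Rearranging demand gives Qd = 35 - 2P. In a free market, 35 - 2P = 3P - 40 gives the equilibrium P* = 15, Q* = 5.
The floor of 17 is above the equilibrium price 15, so it binds.
At P = 17: Qd = 35 - 2·17 = 1 and Qs = 3·17 - 40 = 11.
Consumer surplus without the control is ½ · (17.5 - 15) · 5 = 6.25.
With the floor, consumers buy 1 units at 17, so CS = ½ · (17.5 - 17) · 1 = 0.25.
Change in consumer surplus = 0.25 - 6.25 = -6.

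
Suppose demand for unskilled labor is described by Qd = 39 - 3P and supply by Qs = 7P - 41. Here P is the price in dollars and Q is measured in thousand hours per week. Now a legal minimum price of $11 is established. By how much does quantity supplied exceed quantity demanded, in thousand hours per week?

Without the control the market clears where 39 - 3P = 7P - 41, i.e. P* = 8 and Q* = 15.
The floor of 11 is above the equilibrium price 8, so it binds.
At P = 11: Qd = 39 - 3·11 = 6 and Qs = 7·11 - 41 = 36.
Surplus = Qs - Qd = 36 - 6 = 30.

30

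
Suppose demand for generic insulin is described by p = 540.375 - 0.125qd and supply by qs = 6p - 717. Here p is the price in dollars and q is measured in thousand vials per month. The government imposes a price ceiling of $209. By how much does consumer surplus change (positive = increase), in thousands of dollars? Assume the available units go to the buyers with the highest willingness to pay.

29784.75

Rearranging demand gives qd = 4323 - 8p. Setting quantity demanded equal to quantity supplied, 4323 - 8p = 6p - 717, gives p* = 360 and q* = 1443.
Since 209 < 360, the ceiling is binding.
At p = 209: qd = 4323 - 8·209 = 2651 and qs = 6·209 - 717 = 537.
Consumer surplus without the control is ½ · (540.375 - 360) · 1443 = 130140.5625.
With the ceiling, 537 units are sold at 209 (assume they go to the highest-value buyers). The demand price at q = 537 is 473.25, so CS = ½ · [(540.375 - 209) + (473.25 - 209)] · 537 = 159925.3125.
Change in consumer surplus = 159925.3125 - 130140.5625 = 29784.75.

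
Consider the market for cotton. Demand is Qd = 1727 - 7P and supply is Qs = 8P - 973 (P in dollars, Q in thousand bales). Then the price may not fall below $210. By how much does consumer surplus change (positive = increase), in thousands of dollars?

Equilibrium: 1727 - 7P = 8P - 973, so 2700 = 15P and P* = 180, Q* = 467.
Because the floor (210) lies above the market-clearing price, it is binding.
At P = 210: Qd = 1727 - 7·210 = 257 and Qs = 8·210 - 973 = 707.
Consumer surplus without the control is ½ · (1727/7 - 180) · 467 = 218089/14.
With the floor, consumers buy 257 units at 210, so CS = ½ · (1727/7 - 210) · 257 = 66049/14.
Change in consumer surplus = 66049/14 - 218089/14 = -10860.

-10860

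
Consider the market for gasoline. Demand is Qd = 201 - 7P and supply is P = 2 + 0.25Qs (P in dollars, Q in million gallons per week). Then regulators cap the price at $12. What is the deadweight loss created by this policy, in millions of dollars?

154

Rearranging supply gives Qs = 4P - 8. Without the control the market clears where 201 - 7P = 4P - 8, i.e. P* = 19 and Q* = 68.
Since 12 < 19, the ceiling is binding.
At P = 12: Qd = 201 - 7·12 = 117 and Qs = 4·12 - 8 = 40.
Quantity traded falls to 40. At Q = 40 the demand price is (201 - 40)/7 = 23 and the supply price is (8 + 40)/4 = 12.
Deadweight loss = ½ · (23 - 12) · (68 - 40) = ½ · 11 · 28 = 154.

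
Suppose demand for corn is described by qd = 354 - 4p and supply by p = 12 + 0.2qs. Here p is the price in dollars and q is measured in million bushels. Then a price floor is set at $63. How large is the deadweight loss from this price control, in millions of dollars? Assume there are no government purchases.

Rearranging supply gives qs = 5p - 60. Without the control the market clears where 354 - 4p = 5p - 60, i.e. p* = 46 and q* = 170.
The floor of 63 is above the equilibrium price 46, so it binds.
At p = 63: qd = 354 - 4·63 = 102 and qs = 5·63 - 60 = 255.
Quantity traded falls to 102. At q = 102 the demand price is (354 - 102)/4 = 63 and the supply price is (60 + 102)/5 = 32.4.
Deadweight loss = ½ · (63 - 32.4) · (170 - 102) = ½ · 30.6 · 68 = 1040.4.

1040.4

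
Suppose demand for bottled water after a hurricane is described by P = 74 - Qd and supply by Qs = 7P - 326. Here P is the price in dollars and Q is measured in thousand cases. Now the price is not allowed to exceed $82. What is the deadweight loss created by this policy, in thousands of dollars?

Rearranging demand gives Qd = 74 - P. Setting quantity demanded equal to quantity supplied, 74 - P = 7P - 326, gives P* = 50 and Q* = 24.
Since 82 is above P* = 50, the ceiling does not bind and the free-market outcome prevails.
Since the control does not bind, no trades are prevented and deadweight loss is zero.

0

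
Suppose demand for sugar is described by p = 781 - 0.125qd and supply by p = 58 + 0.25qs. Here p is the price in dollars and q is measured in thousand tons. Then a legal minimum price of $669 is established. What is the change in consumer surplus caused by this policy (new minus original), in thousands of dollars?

Rearranging demand gives qd = 6248 - 8p; rearranging supply gives qs = 4p - 232. Setting quantity demanded equal to quantity supplied, 6248 - 8p = 4p - 232, gives p* = 540 and q* = 1928.
The floor of 669 is above the equilibrium price 540, so it binds.
At p = 669: qd = 6248 - 8·669 = 896 and qs = 4·669 - 232 = 2444.
Consumer surplus without the control is ½ · (781 - 540) · 1928 = 232324.
With the floor, consumers buy 896 units at 669, so CS = ½ · (781 - 669) · 896 = 50176.
Change in consumer surplus = 50176 - 232324 = -182148.

-182148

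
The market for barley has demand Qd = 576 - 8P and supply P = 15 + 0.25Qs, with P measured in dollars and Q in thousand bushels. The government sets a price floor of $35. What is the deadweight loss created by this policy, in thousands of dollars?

0

Rearranging supply gives Qs = 4P - 60. Without the control the market clears where 576 - 8P = 4P - 60, i.e. P* = 53 and Q* = 152.
Since 35 is below P* = 53, the floor does not bind and the free-market outcome prevails.
Since the control does not bind, no trades are prevented and deadweight loss is zero.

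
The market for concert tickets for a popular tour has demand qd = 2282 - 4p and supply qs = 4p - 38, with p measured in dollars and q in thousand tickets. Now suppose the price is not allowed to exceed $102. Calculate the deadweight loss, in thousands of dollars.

141376

In a free market, 2282 - 4p = 4p - 38 gives the equilibrium p* = 290, q* = 1122.
Since 102 < 290, the ceiling is binding.
At p = 102: qd = 2282 - 4·102 = 1874 and qs = 4·102 - 38 = 370.
Quantity traded falls to 370. At q = 370 the demand price is (2282 - 370)/4 = 478 and the supply price is (38 + 370)/4 = 102.
Deadweight loss = ½ · (478 - 102) · (1122 - 370) = ½ · 376 · 752 = 141376.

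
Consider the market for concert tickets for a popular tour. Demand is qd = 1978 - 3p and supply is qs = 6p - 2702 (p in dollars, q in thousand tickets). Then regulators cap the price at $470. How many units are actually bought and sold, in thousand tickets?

Setting quantity demanded equal to quantity supplied, 1978 - 3p = 6p - 2702, gives p* = 520 and q* = 418.
Since 470 < 520, the ceiling is binding.
At p = 470: qd = 1978 - 3·470 = 568 and qs = 6·470 - 2702 = 118.
The quantity actually transacted is the short side, supply: 118.

118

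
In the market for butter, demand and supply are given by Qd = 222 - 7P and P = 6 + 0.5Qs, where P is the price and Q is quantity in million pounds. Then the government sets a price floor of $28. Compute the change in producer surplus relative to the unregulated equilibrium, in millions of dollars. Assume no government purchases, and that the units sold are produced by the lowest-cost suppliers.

3

Rearranging supply gives Qs = 2P - 12. Without the control the market clears where 222 - 7P = 2P - 12, i.e. P* = 26 and Q* = 40.
Since 28 > 26, the floor is binding.
At P = 28: Qd = 222 - 7·28 = 26 and Qs = 2·28 - 12 = 44.
Producer surplus without the control is ½ · (26 - 6) · 40 = 400.
With the floor, 26 units are sold at 28. The supply price at Q = 26 is 19, so PS = ½ · [(28 - 6) + (28 - 19)] · 26 = 403.
Change in producer surplus = 403 - 400 = 3.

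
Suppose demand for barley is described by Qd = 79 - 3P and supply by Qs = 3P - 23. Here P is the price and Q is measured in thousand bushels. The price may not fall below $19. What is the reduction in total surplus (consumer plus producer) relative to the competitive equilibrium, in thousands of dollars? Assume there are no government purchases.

Equilibrium: 79 - 3P = 3P - 23, so 102 = 6P and P* = 17, Q* = 28.
The floor of 19 is above the equilibrium price 17, so it binds.
At P = 19: Qd = 79 - 3·19 = 22 and Qs = 3·19 - 23 = 34.
Quantity traded falls to 22. At Q = 22 the demand price is (79 - 22)/3 = 19 and the supply price is (23 + 22)/3 = 15.
Deadweight loss = ½ · (19 - 15) · (28 - 22) = ½ · 4 · 6 = 12.

12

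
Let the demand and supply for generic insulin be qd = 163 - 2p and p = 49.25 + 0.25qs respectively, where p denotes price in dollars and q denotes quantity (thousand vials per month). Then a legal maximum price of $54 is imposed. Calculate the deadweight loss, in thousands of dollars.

216

Rearranging supply gives qs = 4p - 197. Setting quantity demanded equal to quantity supplied, 163 - 2p = 4p - 197, gives p* = 60 and q* = 43.
Since 54 < 60, the ceiling is binding.
At p = 54: qd = 163 - 2·54 = 55 and qs = 4·54 - 197 = 19.
Quantity traded falls to 19. At q = 19 the demand price is (163 - 19)/2 = 72 and the supply price is (197 + 19)/4 = 54.
Deadweight loss = ½ · (72 - 54) · (43 - 19) = ½ · 18 · 24 = 216.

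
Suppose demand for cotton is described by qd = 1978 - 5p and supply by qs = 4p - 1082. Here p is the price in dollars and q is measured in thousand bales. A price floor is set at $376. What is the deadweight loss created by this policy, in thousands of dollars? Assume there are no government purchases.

Setting quantity demanded equal to quantity supplied, 1978 - 5p = 4p - 1082, gives p* = 340 and q* = 278.
Since 376 > 340, the floor is binding.
At p = 376: qd = 1978 - 5·376 = 98 and qs = 4·376 - 1082 = 422.
Quantity traded falls to 98. At q = 98 the demand price is (1978 - 98)/5 = 376 and the supply price is (1082 + 98)/4 = 295.
Deadweight loss = ½ · (376 - 295) · (278 - 98) = ½ · 81 · 180 = 7290.

7290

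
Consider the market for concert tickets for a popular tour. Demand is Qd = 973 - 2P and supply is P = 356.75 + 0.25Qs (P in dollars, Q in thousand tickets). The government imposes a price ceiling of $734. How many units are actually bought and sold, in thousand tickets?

Rearranging supply gives Qs = 4P - 1427. Without the control the market clears where 973 - 2P = 4P - 1427, i.e. P* = 400 and Q* = 173.
Since 734 is above P* = 400, the ceiling does not bind and the free-market outcome prevails.

173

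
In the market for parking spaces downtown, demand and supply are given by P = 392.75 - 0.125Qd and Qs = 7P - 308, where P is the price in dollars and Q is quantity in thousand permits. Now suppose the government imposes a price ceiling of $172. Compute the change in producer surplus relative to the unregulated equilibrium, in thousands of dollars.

Rearranging demand gives Qd = 3142 - 8P. In a free market, 3142 - 8P = 7P - 308 gives the equilibrium P* = 230, Q* = 1302.
Since 172 < 230, the ceiling is binding.
At P = 172: Qd = 3142 - 8·172 = 1766 and Qs = 7·172 - 308 = 896.
Producer surplus without the control is ½ · (230 - 44) · 1302 = 121086.
With the ceiling, producers sell 896 units at 172, so PS = ½ · (172 - 44) · 896 = 57344.
Change in producer surplus = 57344 - 121086 = -63742.

-63742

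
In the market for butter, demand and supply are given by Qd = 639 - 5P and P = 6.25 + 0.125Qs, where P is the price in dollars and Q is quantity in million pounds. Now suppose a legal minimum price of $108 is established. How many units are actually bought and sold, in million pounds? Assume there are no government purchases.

99

Rearranging supply gives Qs = 8P - 50. Setting quantity demanded equal to quantity supplied, 639 - 5P = 8P - 50, gives P* = 53 and Q* = 374.
The floor of 108 is above the equilibrium price 53, so it binds.
At P = 108: Qd = 639 - 5·108 = 99 and Qs = 8·108 - 50 = 814.
The quantity actually transacted is the short side, demand: 99.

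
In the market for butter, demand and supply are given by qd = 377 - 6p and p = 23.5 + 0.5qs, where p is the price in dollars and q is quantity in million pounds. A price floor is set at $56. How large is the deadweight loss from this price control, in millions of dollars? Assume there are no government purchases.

Rearranging supply gives qs = 2p - 47. Equilibrium: 377 - 6p = 2p - 47, so 424 = 8p and p* = 53, q* = 59.
Because the floor (56) lies above the market-clearing price, it is binding.
At p = 56: qd = 377 - 6·56 = 41 and qs = 2·56 - 47 = 65.
Quantity traded falls to 41. At q = 41 the demand price is (377 - 41)/6 = 56 and the supply price is (47 + 41)/2 = 44.
Deadweight loss = ½ · (56 - 44) · (59 - 41) = ½ · 12 · 18 = 108.

108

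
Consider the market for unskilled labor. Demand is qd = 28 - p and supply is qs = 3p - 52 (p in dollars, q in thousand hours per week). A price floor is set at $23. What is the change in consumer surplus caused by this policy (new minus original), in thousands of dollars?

-19.5

Equilibrium: 28 - p = 3p - 52, so 80 = 4p and p* = 20, q* = 8.
Since 23 > 20, the floor is binding.
At p = 23: qd = 28 - 23 = 5 and qs = 3·23 - 52 = 17.
Consumer surplus without the control is ½ · (28 - 20) · 8 = 32.
With the floor, consumers buy 5 units at 23, so CS = ½ · (28 - 23) · 5 = 12.5.
Change in consumer surplus = 12.5 - 32 = -19.5.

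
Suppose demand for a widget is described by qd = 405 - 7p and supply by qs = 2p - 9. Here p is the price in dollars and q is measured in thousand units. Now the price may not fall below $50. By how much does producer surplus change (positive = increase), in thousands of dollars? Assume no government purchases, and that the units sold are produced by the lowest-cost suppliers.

In a free market, 405 - 7p = 2p - 9 gives the equilibrium p* = 46, q* = 83.
Since 50 > 46, the floor is binding.
At p = 50: qd = 405 - 7·50 = 55 and qs = 2·50 - 9 = 91.
Producer surplus without the control is ½ · (46 - 4.5) · 83 = 1722.25.
With the floor, 55 units are sold at 50. The supply price at q = 55 is 32, so PS = ½ · [(50 - 4.5) + (50 - 32)] · 55 = 1746.25.
Change in producer surplus = 1746.25 - 1722.25 = 24.

24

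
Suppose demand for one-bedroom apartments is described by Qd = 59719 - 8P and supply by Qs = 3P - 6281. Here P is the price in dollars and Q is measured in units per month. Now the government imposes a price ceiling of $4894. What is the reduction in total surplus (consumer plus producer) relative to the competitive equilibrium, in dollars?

2522924.25

In a free market, 59719 - 8P = 3P - 6281 gives the equilibrium P* = 6000, Q* = 11719.
Because the ceiling (4894) lies below the market-clearing price, it is binding.
At P = 4894: Qd = 59719 - 8·4894 = 20567 and Qs = 3·4894 - 6281 = 8401.
Quantity traded falls to 8401. At Q = 8401 the demand price is (59719 - 8401)/8 = 6414.75 and the supply price is (6281 + 8401)/3 = 4894.
Deadweight loss = ½ · (6414.75 - 4894) · (11719 - 8401) = ½ · 1520.75 · 3318 = 2522924.25.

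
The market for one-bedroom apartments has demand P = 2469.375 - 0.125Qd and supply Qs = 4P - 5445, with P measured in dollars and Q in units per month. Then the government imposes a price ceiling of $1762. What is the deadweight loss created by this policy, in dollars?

Rearranging demand gives Qd = 19755 - 8P. Setting quantity demanded equal to quantity supplied, 19755 - 8P = 4P - 5445, gives P* = 2100 and Q* = 2955.
Since 1762 < 2100, the ceiling is binding.
At P = 1762: Qd = 19755 - 8·1762 = 5659 and Qs = 4·1762 - 5445 = 1603.
Quantity traded falls to 1603. At Q = 1603 the demand price is (19755 - 1603)/8 = 2269 and the supply price is (5445 + 1603)/4 = 1762.
Deadweight loss = ½ · (2269 - 1762) · (2955 - 1603) = ½ · 507 · 1352 = 342732.

342732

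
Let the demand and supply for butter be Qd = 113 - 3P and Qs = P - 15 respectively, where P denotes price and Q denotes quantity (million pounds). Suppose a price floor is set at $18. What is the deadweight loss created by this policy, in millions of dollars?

0

Without the control the market clears where 113 - 3P = P - 15, i.e. P* = 32 and Q* = 17.
Since 18 is below P* = 32, the floor does not bind and the free-market outcome prevails.
Since the control does not bind, no trades are prevented and deadweight loss is zero.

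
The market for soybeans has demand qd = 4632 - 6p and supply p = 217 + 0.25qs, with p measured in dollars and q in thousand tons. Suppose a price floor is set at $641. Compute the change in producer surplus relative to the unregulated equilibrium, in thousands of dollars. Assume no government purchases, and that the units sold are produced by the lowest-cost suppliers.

Rearranging supply gives qs = 4p - 868. Without the control the market clears where 4632 - 6p = 4p - 868, i.e. p* = 550 and q* = 1332.
The floor of 641 is above the equilibrium price 550, so it binds.
At p = 641: qd = 4632 - 6·641 = 786 and qs = 4·641 - 868 = 1696.
Producer surplus without the control is ½ · (550 - 217) · 1332 = 221778.
With the floor, 786 units are sold at 641. The supply price at q = 786 is 413.5, so PS = ½ · [(641 - 217) + (641 - 413.5)] · 786 = 256039.5.
Change in producer surplus = 256039.5 - 221778 = 34261.5.

34261.5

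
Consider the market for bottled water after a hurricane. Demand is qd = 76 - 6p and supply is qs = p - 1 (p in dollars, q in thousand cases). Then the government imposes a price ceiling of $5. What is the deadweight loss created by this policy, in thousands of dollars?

21

In a free market, 76 - 6p = p - 1 gives the equilibrium p* = 11, q* = 10.
Because the ceiling (5) lies below the market-clearing price, it is binding.
At p = 5: qd = 76 - 6·5 = 46 and qs = 5 - 1 = 4.
Quantity traded falls to 4. At q = 4 the demand price is (76 - 4)/6 = 12 and the supply price is 1 + 4 = 5.
Deadweight loss = ½ · (12 - 5) · (10 - 4) = ½ · 7 · 6 = 21.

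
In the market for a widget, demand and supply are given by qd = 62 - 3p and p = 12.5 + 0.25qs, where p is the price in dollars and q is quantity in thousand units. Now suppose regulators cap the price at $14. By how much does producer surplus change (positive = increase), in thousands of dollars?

Rearranging supply gives qs = 4p - 50. Equilibrium: 62 - 3p = 4p - 50, so 112 = 7p and p* = 16, q* = 14.
The ceiling of 14 is below the equilibrium price 16, so it binds.
At p = 14: qd = 62 - 3·14 = 20 and qs = 4·14 - 50 = 6.
Producer surplus without the control is ½ · (16 - 12.5) · 14 = 24.5.
With the ceiling, producers sell 6 units at 14, so PS = ½ · (14 - 12.5) · 6 = 4.5.
Change in producer surplus = 4.5 - 24.5 = -20.

-20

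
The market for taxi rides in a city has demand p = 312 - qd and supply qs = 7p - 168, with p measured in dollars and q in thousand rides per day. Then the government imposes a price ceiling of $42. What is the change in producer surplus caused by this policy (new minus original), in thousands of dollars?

Rearranging demand gives qd = 312 - p. Setting quantity demanded equal to quantity supplied, 312 - p = 7p - 168, gives p* = 60 and q* = 252.
Since 42 < 60, the ceiling is binding.
At p = 42: qd = 312 - 42 = 270 and qs = 7·42 - 168 = 126.
Producer surplus without the control is ½ · (60 - 24) · 252 = 4536.
With the ceiling, producers sell 126 units at 42, so PS = ½ · (42 - 24) · 126 = 1134.
Change in producer surplus = 1134 - 4536 = -3402.

-3402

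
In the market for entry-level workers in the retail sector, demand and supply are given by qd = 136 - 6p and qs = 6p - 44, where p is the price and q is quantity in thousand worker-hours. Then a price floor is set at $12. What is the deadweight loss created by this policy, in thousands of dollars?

Equilibrium: 136 - 6p = 6p - 44, so 180 = 12p and p* = 15, q* = 46.
The floor of 12 is below the equilibrium price 15, so it is not binding; the market clears at p* = 15, q* = 46.
Since the control does not bind, no trades are prevented and deadweight loss is zero.

0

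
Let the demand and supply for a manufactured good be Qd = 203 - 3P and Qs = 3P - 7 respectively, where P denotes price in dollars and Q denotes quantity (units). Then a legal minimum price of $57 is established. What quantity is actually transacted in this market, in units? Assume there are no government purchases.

32

Setting quantity demanded equal to quantity supplied, 203 - 3P = 3P - 7, gives P* = 35 and Q* = 98.
Because the floor (57) lies above the market-clearing price, it is binding.
At P = 57: Qd = 203 - 3·57 = 32 and Qs = 3·57 - 7 = 164.
The quantity actually transacted is the short side, demand: 32.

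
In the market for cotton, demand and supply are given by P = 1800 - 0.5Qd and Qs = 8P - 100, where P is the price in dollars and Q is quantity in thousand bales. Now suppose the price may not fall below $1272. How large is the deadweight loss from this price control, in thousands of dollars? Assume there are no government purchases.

Rearranging demand gives Qd = 3600 - 2P. In a free market, 3600 - 2P = 8P - 100 gives the equilibrium P* = 370, Q* = 2860.
Because the floor (1272) lies above the market-clearing price, it is binding.
At P = 1272: Qd = 3600 - 2·1272 = 1056 and Qs = 8·1272 - 100 = 10076.
Quantity traded falls to 1056. At Q = 1056 the demand price is (3600 - 1056)/2 = 1272 and the supply price is (100 + 1056)/8 = 144.5.
Deadweight loss = ½ · (1272 - 144.5) · (2860 - 1056) = ½ · 1127.5 · 1804 = 1017005.

1017005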